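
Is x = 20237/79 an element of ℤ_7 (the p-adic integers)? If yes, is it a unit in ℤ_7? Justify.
x ∈ ℤ_7 but not a unit; v_7(x) = 3 > 0

ℤ_7 = {x ∈ ℚ_7 : v_7(x) ≥ 0} and ℤ_7^× = {x ∈ ℤ_7 : v_7(x) = 0}. Here v_7(20237/79) = v_7(num) − v_7(den) = 3; compare against these criteria.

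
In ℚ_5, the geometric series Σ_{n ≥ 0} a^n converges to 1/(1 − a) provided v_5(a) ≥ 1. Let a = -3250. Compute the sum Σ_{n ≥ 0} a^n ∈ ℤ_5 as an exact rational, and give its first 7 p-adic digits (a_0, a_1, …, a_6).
Σ a^n = 1/(1 − a) = 1/3251;  first 7 digits = (1, 0, 0, 4, 4, 3, 0)

v_5(a) = 3 ≥ 1, so the series converges in ℤ_5 to 1/(1 − a) = 1/(1 − (-3250)) = 1/3251. Expand this rational in ℤ_5: compute digits iteratively via d_i = x_i mod 5, x_{i+1} = (x_i − d_i)/5. The first 7 digits are (1, 0, 0, 4, 4, 3, 0).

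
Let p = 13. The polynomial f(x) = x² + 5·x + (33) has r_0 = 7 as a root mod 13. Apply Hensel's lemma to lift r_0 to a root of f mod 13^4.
r_3 = 4635 (mod 28561)

Hensel: r_{i+1} = r_i − f(r_i)·(f′(r_i))^{-1} mod 13^{i+2}, f′(x) = 2x + 5. Iterate:
  r_0 = 7 (mod 13)
  r_1 = 72 (mod 169)
  r_2 = 241 (mod 2197)
  r_3 = 4635 (mod 28561)
Final: r = 4635 satisfies f(r) ≡ 0 mod 13^4.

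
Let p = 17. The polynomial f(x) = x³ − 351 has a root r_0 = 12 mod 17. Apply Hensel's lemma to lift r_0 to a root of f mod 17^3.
r_2 = 4398 (mod 4913)

Hensel: r_{i+1} = r_i − f(r_i)/f′(r_i) mod 17^{i+2}, where f′(x) = 3x². Iterate:
  r_0 = 12 (mod 17)
  r_1 = 63 (mod 289)
  r_2 = 4398 (mod 4913)
Final: r = 4398 with f(r) ≡ 0 mod 17^3.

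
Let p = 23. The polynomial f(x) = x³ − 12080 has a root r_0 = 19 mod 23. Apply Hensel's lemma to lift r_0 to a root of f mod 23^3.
r_2 = 7126 (mod 12167)

Hensel: r_{i+1} = r_i − f(r_i)/f′(r_i) mod 23^{i+2}, where f′(x) = 3x². Iterate:
  r_0 = 19 (mod 23)
  r_1 = 249 (mod 529)
  r_2 = 7126 (mod 12167)
Final: r = 7126 with f(r) ≡ 0 mod 23^3.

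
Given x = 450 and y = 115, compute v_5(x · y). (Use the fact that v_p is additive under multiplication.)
v_5(51750) = 3

v_p(x) = 2 (factor: 450 = 5^2 · 18); v_p(y) = 1 (factor: 115 = 5^1 · 23). Additivity: v_p(xy) = v_p(x) + v_p(y) = 2 + 1 = 3. (Direct check: xy = 51750 = 5^3 · (414).)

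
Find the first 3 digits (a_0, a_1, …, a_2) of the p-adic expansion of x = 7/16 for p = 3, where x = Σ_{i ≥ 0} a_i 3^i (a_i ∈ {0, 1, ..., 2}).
(a_0, …, a_2) = (1, 0, 2)

v_3(7/16) = 0 (numerator and denominator both coprime to 3), so x ∈ ℤ_3^×. Compute digits iteratively via a_i = x_i mod 3, x_{i+1} = (x_i − a_i)/3, with x_0 = x:
  x_0 = 7/16;  a_0 = 1;  x_1 = (x_0 − 1)/3 = -3/16
  x_1 = -3/16;  a_1 = 0;  x_2 = (x_1 − 0)/3 = -1/16
  x_2 = -1/16;  a_2 = 2;  x_3 = (x_2 − 2)/3 = -11/16
Digits: (1, 0, 2).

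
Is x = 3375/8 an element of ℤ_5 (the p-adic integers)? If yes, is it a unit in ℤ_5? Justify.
x ∈ ℤ_5 but not a unit; v_5(x) = 3 > 0

ℤ_5 = {x ∈ ℚ_5 : v_5(x) ≥ 0} and ℤ_5^× = {x ∈ ℤ_5 : v_5(x) = 0}. Here v_5(3375/8) = v_5(num) − v_5(den) = 3; compare against these criteria.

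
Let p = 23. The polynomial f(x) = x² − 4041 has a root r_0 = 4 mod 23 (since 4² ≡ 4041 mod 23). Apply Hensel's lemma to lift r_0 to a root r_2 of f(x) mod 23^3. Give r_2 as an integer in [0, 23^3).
r_2 = 970 (mod 12167)

Hensel's recurrence: r_{i+1} = r_i − f(r_i)·(f′(r_i))^{-1} mod 23^{i+2}, with f′(x) = 2x. Iterate:
  r_0 = 4 (mod 23)
  r_1 = 441 (mod 529)
  r_2 = 970 (mod 12167)
Final: r_2 = 970, and one checks f(r_2) ≡ 0 mod 23^3.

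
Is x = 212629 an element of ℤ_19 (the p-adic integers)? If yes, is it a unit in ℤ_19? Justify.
x ∈ ℤ_19 but not a unit; v_19(x) = 3 > 0

ℤ_19 = {x ∈ ℚ_19 : v_19(x) ≥ 0} and ℤ_19^× = {x ∈ ℤ_19 : v_19(x) = 0}. Here v_19(212629) = v_19(num) − v_19(den) = 3; compare against these criteria.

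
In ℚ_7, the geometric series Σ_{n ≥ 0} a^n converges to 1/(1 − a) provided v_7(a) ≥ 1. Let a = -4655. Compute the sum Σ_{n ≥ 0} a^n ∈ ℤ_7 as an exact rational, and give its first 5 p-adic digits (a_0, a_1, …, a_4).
Σ a^n = 1/(1 − a) = 1/4656;  first 5 digits = (1, 0, 3, 0, 0)

v_7(a) = 2 ≥ 1, so the series converges in ℤ_7 to 1/(1 − a) = 1/(1 − (-4655)) = 1/4656. Expand this rational in ℤ_7: compute digits iteratively via d_i = x_i mod 7, x_{i+1} = (x_i − d_i)/7. The first 5 digits are (1, 0, 3, 0, 0).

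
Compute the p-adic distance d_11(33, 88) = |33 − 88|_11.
d_11(33, 88) = 1/11

Step 1 — x − y = 33 − 88 = -55. Step 2 — v_11(-55) = 1 (factor: -55 = −(11^1 · 5); the sign does not affect v_p). Step 3 — |x − y|_11 = 11^{-1} = 1/11.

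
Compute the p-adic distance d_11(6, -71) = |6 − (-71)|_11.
d_11(6, -71) = 1/11

Step 1 — x − y = 6 − (-71) = 77. Step 2 — v_11(77) = 1 (factor: 77 = (11^1 · 7); the sign does not affect v_p). Step 3 — |x − y|_11 = 11^{-1} = 1/11.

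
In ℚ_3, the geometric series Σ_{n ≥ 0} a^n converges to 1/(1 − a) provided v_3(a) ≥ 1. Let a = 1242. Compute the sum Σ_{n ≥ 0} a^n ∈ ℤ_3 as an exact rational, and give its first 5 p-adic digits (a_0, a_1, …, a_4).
Σ a^n = 1/(1 − a) = -1/1241;  first 5 digits = (1, 0, 0, 1, 0)

v_3(a) = 3 ≥ 1, so the series converges in ℤ_3 to 1/(1 − a) = 1/(1 − 1242) = -1/1241. Expand this rational in ℤ_3: compute digits iteratively via d_i = x_i mod 3, x_{i+1} = (x_i − d_i)/3. The first 5 digits are (1, 0, 0, 1, 0).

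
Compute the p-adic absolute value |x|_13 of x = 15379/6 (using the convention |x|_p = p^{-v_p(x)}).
|15379/6|_13 = 1/2197

Step 1 — compute v_13(x) by factoring powers of 13 out of the numerator and denominator: v_13(15379/6) = 3. Step 2 — apply |x|_p = p^{-v_p(x)} = 13^{-3} = 1/2197.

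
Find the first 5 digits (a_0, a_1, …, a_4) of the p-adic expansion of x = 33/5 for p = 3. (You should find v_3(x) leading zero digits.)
(a_0, …, a_4) = (0, 1, 1, 1, 2)

v_3(33/5) = 1, so a_0 = ... = a_0 = 0. Factor out: x = 3^1 · u with u = 11/5 a unit in ℤ_3. Expand u iteratively via a_{v+i} = u_i mod 3, u_{i+1} = (u_i − a_{v+i})/3:
  u_0 = 11/5;  a_1 = 1;  u_1 = (u_0 − 1)/3 = 2/5
  u_1 = 2/5;  a_2 = 1;  u_2 = (u_1 − 1)/3 = -1/5
  u_2 = -1/5;  a_3 = 1;  u_3 = (u_2 − 1)/3 = -2/5
  u_3 = -2/5;  a_4 = 2;  u_4 = (u_3 − 2)/3 = -4/5
Digits: (0, 1, 1, 1, 2).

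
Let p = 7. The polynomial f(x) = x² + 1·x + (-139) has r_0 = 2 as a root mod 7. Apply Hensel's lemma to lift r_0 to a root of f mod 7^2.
r_1 = 9 (mod 49)

Hensel: r_{i+1} = r_i − f(r_i)·(f′(r_i))^{-1} mod 7^{i+2}, f′(x) = 2x + 1. Iterate:
  r_0 = 2 (mod 7)
  r_1 = 9 (mod 49)
Final: r = 9 satisfies f(r) ≡ 0 mod 7^2.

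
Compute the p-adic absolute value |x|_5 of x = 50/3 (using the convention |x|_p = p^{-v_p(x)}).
|50/3|_5 = 1/25

Step 1 — compute v_5(x) by factoring powers of 5 out of the numerator and denominator: v_5(50/3) = 2. Step 2 — apply |x|_p = p^{-v_p(x)} = 5^{-2} = 1/25.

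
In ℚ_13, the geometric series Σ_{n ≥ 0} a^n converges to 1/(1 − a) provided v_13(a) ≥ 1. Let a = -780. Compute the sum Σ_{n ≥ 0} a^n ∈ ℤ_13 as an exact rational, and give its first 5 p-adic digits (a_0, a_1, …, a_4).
Σ a^n = 1/(1 − a) = 1/781;  first 5 digits = (1, 5, 7, 11, 7)

v_13(a) = 1 ≥ 1, so the series converges in ℤ_13 to 1/(1 − a) = 1/(1 − (-780)) = 1/781. Expand this rational in ℤ_13: compute digits iteratively via d_i = x_i mod 13, x_{i+1} = (x_i − d_i)/13. The first 5 digits are (1, 5, 7, 11, 7).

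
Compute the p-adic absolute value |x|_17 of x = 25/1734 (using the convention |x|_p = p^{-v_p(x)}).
|25/1734|_17 = 289

Step 1 — compute v_17(x) by factoring powers of 17 out of the numerator and denominator: v_17(25/1734) = -2. Step 2 — apply |x|_p = p^{-v_p(x)} = 17^{2} = 289.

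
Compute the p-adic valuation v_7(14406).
v_7(14406) = 4

v_7(n) is the largest exponent k such that 7^k divides n. Factor out: 14406 = 7^4 · 6. (Sign doesn't affect v_p.) So v_7(14406) = 4.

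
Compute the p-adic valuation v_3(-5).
v_3(-5) = 0

v_3(n) is the largest exponent k such that 3^k divides n. Factor out: -5 = -3^0 · 5. (Sign doesn't affect v_p.) So v_3(-5) = 0.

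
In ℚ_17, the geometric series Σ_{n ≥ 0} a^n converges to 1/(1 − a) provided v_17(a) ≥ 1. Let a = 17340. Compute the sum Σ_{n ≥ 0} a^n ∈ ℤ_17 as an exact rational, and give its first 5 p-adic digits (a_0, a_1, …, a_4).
Σ a^n = 1/(1 − a) = -1/17339;  first 5 digits = (1, 0, 9, 3, 13)

v_17(a) = 2 ≥ 1, so the series converges in ℤ_17 to 1/(1 − a) = 1/(1 − 17340) = -1/17339. Expand this rational in ℤ_17: compute digits iteratively via d_i = x_i mod 17, x_{i+1} = (x_i − d_i)/17. The first 5 digits are (1, 0, 9, 3, 13).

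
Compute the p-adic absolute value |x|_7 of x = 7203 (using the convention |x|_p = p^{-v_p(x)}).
|7203|_7 = 1/2401

Step 1 — compute v_7(x) by factoring powers of 7 out of the numerator and denominator: v_7(7203) = 4. Step 2 — apply |x|_p = p^{-v_p(x)} = 7^{-4} = 1/2401.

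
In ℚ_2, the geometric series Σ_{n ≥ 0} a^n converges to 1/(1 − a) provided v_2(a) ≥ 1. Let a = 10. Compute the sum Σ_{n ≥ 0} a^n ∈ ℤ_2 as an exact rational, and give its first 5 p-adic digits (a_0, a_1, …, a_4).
Σ a^n = 1/(1 − a) = -1/9;  first 5 digits = (1, 1, 1, 0, 0)

v_2(a) = 1 ≥ 1, so the series converges in ℤ_2 to 1/(1 − a) = 1/(1 − 10) = -1/9. Expand this rational in ℤ_2: compute digits iteratively via d_i = x_i mod 2, x_{i+1} = (x_i − d_i)/2. The first 5 digits are (1, 1, 1, 0, 0).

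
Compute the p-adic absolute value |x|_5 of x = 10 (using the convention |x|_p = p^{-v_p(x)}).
|10|_5 = 1/5

Step 1 — compute v_5(x) by factoring powers of 5 out of the numerator and denominator: v_5(10) = 1. Step 2 — apply |x|_p = p^{-v_p(x)} = 5^{-1} = 1/5.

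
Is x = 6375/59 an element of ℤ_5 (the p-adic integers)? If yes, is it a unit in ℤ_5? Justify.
x ∈ ℤ_5 but not a unit; v_5(x) = 3 > 0

ℤ_5 = {x ∈ ℚ_5 : v_5(x) ≥ 0} and ℤ_5^× = {x ∈ ℤ_5 : v_5(x) = 0}. Here v_5(6375/59) = v_5(num) − v_5(den) = 3; compare against these criteria.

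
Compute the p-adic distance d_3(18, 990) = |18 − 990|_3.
d_3(18, 990) = 1/243

Step 1 — x − y = 18 − 990 = -972. Step 2 — v_3(-972) = 5 (factor: -972 = −(3^5 · 4); the sign does not affect v_p). Step 3 — |x − y|_3 = 3^{-5} = 1/243.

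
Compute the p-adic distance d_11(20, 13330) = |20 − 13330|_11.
d_11(20, 13330) = 1/1331

Step 1 — x − y = 20 − 13330 = -13310. Step 2 — v_11(-13310) = 3 (factor: -13310 = −(11^3 · 10); the sign does not affect v_p). Step 3 — |x − y|_11 = 11^{-3} = 1/1331.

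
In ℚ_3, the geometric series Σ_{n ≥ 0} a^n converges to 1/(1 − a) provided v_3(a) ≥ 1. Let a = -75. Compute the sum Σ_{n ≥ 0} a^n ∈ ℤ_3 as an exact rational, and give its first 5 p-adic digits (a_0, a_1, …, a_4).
Σ a^n = 1/(1 − a) = 1/76;  first 5 digits = (1, 2, 1, 0, 0)

v_3(a) = 1 ≥ 1, so the series converges in ℤ_3 to 1/(1 − a) = 1/(1 − (-75)) = 1/76. Expand this rational in ℤ_3: compute digits iteratively via d_i = x_i mod 3, x_{i+1} = (x_i − d_i)/3. The first 5 digits are (1, 2, 1, 0, 0).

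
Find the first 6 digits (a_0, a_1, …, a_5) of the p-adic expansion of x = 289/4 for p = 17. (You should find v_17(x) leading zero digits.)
(a_0, …, a_5) = (0, 0, 13, 12, 12, 12)

v_17(289/4) = 2, so a_0 = ... = a_1 = 0. Factor out: x = 17^2 · u with u = 1/4 a unit in ℤ_17. Expand u iteratively via a_{v+i} = u_i mod 17, u_{i+1} = (u_i − a_{v+i})/17:
  u_0 = 1/4;  a_2 = 13;  u_1 = (u_0 − 13)/17 = -3/4
  u_1 = -3/4;  a_3 = 12;  u_2 = (u_1 − 12)/17 = -3/4
  u_2 = -3/4;  a_4 = 12;  u_3 = (u_2 − 12)/17 = -3/4
  u_3 = -3/4;  a_5 = 12;  u_4 = (u_3 − 12)/17 = -3/4
Digits: (0, 0, 13, 12, 12, 12).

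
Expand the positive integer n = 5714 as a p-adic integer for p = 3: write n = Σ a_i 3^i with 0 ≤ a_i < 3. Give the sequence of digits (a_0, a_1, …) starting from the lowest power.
(a_0, a_1, …) = (2, 2, 1, 1, 1, 2, 1, 2)

Repeated division by 3 gives the digits low-to-high: 5714 = 2 + 2·3^1 + 1·3^2 + 1·3^3 + 1·3^4 + 2·3^5 + 1·3^6 + 2·3^7. Digit sequence: (2, 2, 1, 1, 1, 2, 1, 2).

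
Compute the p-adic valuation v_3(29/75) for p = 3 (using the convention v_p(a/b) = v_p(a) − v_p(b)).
v_3(29/75) = -1

Factor powers of 3 from the numerator and denominator of the reduced fraction: 29 = 3^0 · 29 and 75 = 3^1 · 25. Apply v_p(a/b) = v_p(a) − v_p(b): v_3(29/75) = 0 − 1 = -1.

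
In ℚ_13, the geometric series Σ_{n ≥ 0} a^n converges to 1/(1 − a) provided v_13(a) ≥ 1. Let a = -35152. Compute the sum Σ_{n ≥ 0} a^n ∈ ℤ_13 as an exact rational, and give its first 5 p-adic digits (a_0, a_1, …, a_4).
Σ a^n = 1/(1 − a) = 1/35153;  first 5 digits = (1, 0, 0, 10, 11)

v_13(a) = 3 ≥ 1, so the series converges in ℤ_13 to 1/(1 − a) = 1/(1 − (-35152)) = 1/35153. Expand this rational in ℤ_13: compute digits iteratively via d_i = x_i mod 13, x_{i+1} = (x_i − d_i)/13. The first 5 digits are (1, 0, 0, 10, 11).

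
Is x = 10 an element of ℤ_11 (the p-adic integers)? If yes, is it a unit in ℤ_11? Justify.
x ∈ ℤ_11^× (unit); v_11(x) = 0

ℤ_11 = {x ∈ ℚ_11 : v_11(x) ≥ 0} and ℤ_11^× = {x ∈ ℤ_11 : v_11(x) = 0}. Here v_11(10) = v_11(num) − v_11(den) = 0; compare against these criteria.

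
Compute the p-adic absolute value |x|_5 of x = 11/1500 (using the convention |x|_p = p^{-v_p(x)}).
|11/1500|_5 = 125

Step 1 — compute v_5(x) by factoring powers of 5 out of the numerator and denominator: v_5(11/1500) = -3. Step 2 — apply |x|_p = p^{-v_p(x)} = 5^{3} = 125.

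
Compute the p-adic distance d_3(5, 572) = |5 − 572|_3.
d_3(5, 572) = 1/81

Step 1 — x − y = 5 − 572 = -567. Step 2 — v_3(-567) = 4 (factor: -567 = −(3^4 · 7); the sign does not affect v_p). Step 3 — |x − y|_3 = 3^{-4} = 1/81.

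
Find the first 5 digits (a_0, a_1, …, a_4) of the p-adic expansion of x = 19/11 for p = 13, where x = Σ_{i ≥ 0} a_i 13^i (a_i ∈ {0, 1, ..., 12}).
(a_0, …, a_4) = (10, 10, 11, 5, 9)

v_13(19/11) = 0 (numerator and denominator both coprime to 13), so x ∈ ℤ_13^×. Compute digits iteratively via a_i = x_i mod 13, x_{i+1} = (x_i − a_i)/13, with x_0 = x:
  x_0 = 19/11;  a_0 = 10;  x_1 = (x_0 − 10)/13 = -7/11
  x_1 = -7/11;  a_1 = 10;  x_2 = (x_1 − 10)/13 = -9/11
  x_2 = -9/11;  a_2 = 11;  x_3 = (x_2 − 11)/13 = -10/11
  x_3 = -10/11;  a_3 = 5;  x_4 = (x_3 − 5)/13 = -5/11
  x_4 = -5/11;  a_4 = 9;  x_5 = (x_4 − 9)/13 = -8/11
Digits: (10, 10, 11, 5, 9).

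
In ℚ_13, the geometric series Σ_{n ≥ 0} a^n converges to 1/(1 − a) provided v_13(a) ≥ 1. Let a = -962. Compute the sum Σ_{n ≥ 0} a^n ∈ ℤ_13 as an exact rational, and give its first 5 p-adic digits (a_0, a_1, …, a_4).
Σ a^n = 1/(1 − a) = 1/963;  first 5 digits = (1, 4, 10, 3, 5)

v_13(a) = 1 ≥ 1, so the series converges in ℤ_13 to 1/(1 − a) = 1/(1 − (-962)) = 1/963. Expand this rational in ℤ_13: compute digits iteratively via d_i = x_i mod 13, x_{i+1} = (x_i − d_i)/13. The first 5 digits are (1, 4, 10, 3, 5).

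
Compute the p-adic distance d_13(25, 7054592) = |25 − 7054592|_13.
d_13(25, 7054592) = 1/371293

Step 1 — x − y = 25 − 7054592 = -7054567. Step 2 — v_13(-7054567) = 5 (factor: -7054567 = −(13^5 · 19); the sign does not affect v_p). Step 3 — |x − y|_13 = 13^{-5} = 1/371293.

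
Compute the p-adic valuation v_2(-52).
v_2(-52) = 2

v_2(n) is the largest exponent k such that 2^k divides n. Factor out: -52 = -2^2 · 13. (Sign doesn't affect v_p.) So v_2(-52) = 2.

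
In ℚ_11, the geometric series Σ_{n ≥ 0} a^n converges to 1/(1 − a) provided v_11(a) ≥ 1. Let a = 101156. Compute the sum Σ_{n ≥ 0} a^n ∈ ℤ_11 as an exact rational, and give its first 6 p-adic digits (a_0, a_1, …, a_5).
Σ a^n = 1/(1 − a) = -1/101155;  first 6 digits = (1, 0, 0, 10, 6, 0)

v_11(a) = 3 ≥ 1, so the series converges in ℤ_11 to 1/(1 − a) = 1/(1 − 101156) = -1/101155. Expand this rational in ℤ_11: compute digits iteratively via d_i = x_i mod 11, x_{i+1} = (x_i − d_i)/11. The first 6 digits are (1, 0, 0, 10, 6, 0).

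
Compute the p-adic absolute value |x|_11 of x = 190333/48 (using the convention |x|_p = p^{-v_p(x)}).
|190333/48|_11 = 1/14641

Step 1 — compute v_11(x) by factoring powers of 11 out of the numerator and denominator: v_11(190333/48) = 4. Step 2 — apply |x|_p = p^{-v_p(x)} = 11^{-4} = 1/14641.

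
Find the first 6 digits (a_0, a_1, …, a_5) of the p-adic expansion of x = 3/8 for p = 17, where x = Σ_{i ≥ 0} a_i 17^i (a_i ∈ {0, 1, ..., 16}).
(a_0, …, a_5) = (11, 10, 10, 10, 10, 10)

v_17(3/8) = 0 (numerator and denominator both coprime to 17), so x ∈ ℤ_17^×. Compute digits iteratively via a_i = x_i mod 17, x_{i+1} = (x_i − a_i)/17, with x_0 = x:
  x_0 = 3/8;  a_0 = 11;  x_1 = (x_0 − 11)/17 = -5/8
  x_1 = -5/8;  a_1 = 10;  x_2 = (x_1 − 10)/17 = -5/8
  x_2 = -5/8;  a_2 = 10;  x_3 = (x_2 − 10)/17 = -5/8
  x_3 = -5/8;  a_3 = 10;  x_4 = (x_3 − 10)/17 = -5/8
  x_4 = -5/8;  a_4 = 10;  x_5 = (x_4 − 10)/17 = -5/8
  x_5 = -5/8;  a_5 = 10;  x_6 = (x_5 − 10)/17 = -5/8
Digits: (11, 10, 10, 10, 10, 10).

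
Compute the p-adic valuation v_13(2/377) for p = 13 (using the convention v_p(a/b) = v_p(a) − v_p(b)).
v_13(2/377) = -1

Factor powers of 13 from the numerator and denominator of the reduced fraction: 2 = 13^0 · 2 and 377 = 13^1 · 29. Apply v_p(a/b) = v_p(a) − v_p(b): v_13(2/377) = 0 − 1 = -1.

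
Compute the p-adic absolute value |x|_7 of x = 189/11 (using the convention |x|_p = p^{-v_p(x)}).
|189/11|_7 = 1/7

Step 1 — compute v_7(x) by factoring powers of 7 out of the numerator and denominator: v_7(189/11) = 1. Step 2 — apply |x|_p = p^{-v_p(x)} = 7^{-1} = 1/7.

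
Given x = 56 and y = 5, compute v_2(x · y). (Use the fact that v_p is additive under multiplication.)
v_2(280) = 3

v_p(x) = 3 (factor: 56 = 2^3 · 7); v_p(y) = 0 (factor: 5 = 2^0 · 5). Additivity: v_p(xy) = v_p(x) + v_p(y) = 3 + 0 = 3. (Direct check: xy = 280 = 2^3 · (35).)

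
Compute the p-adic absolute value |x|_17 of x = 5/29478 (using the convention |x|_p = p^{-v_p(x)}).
|5/29478|_17 = 4913

Step 1 — compute v_17(x) by factoring powers of 17 out of the numerator and denominator: v_17(5/29478) = -3. Step 2 — apply |x|_p = p^{-v_p(x)} = 17^{3} = 4913.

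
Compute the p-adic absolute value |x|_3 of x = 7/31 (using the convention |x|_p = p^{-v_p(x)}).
|7/31|_3 = 1

Step 1 — compute v_3(x) by factoring powers of 3 out of the numerator and denominator: v_3(7/31) = 0. Step 2 — apply |x|_p = p^{-v_p(x)} = 3^{0} = 1.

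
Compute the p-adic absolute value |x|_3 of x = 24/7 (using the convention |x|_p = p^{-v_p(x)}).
|24/7|_3 = 1/3

Step 1 — compute v_3(x) by factoring powers of 3 out of the numerator and denominator: v_3(24/7) = 1. Step 2 — apply |x|_p = p^{-v_p(x)} = 3^{-1} = 1/3.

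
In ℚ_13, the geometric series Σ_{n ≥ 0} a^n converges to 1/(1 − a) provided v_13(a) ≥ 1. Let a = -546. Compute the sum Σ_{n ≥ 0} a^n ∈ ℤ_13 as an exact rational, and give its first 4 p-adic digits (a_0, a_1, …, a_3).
Σ a^n = 1/(1 − a) = 1/547;  first 4 digits = (1, 10, 5, 4)

v_13(a) = 1 ≥ 1, so the series converges in ℤ_13 to 1/(1 − a) = 1/(1 − (-546)) = 1/547. Expand this rational in ℤ_13: compute digits iteratively via d_i = x_i mod 13, x_{i+1} = (x_i − d_i)/13. The first 4 digits are (1, 10, 5, 4).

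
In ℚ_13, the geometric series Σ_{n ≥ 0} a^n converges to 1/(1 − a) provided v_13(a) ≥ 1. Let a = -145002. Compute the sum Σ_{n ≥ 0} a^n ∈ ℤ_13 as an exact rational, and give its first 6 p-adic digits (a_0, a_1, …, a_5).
Σ a^n = 1/(1 − a) = 1/145003;  first 6 digits = (1, 0, 0, 12, 7, 12)

v_13(a) = 3 ≥ 1, so the series converges in ℤ_13 to 1/(1 − a) = 1/(1 − (-145002)) = 1/145003. Expand this rational in ℤ_13: compute digits iteratively via d_i = x_i mod 13, x_{i+1} = (x_i − d_i)/13. The first 6 digits are (1, 0, 0, 12, 7, 12).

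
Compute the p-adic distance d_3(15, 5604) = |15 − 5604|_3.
d_3(15, 5604) = 1/243

Step 1 — x − y = 15 − 5604 = -5589. Step 2 — v_3(-5589) = 5 (factor: -5589 = −(3^5 · 23); the sign does not affect v_p). Step 3 — |x − y|_3 = 3^{-5} = 1/243.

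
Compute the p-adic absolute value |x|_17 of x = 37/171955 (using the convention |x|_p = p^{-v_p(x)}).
|37/171955|_17 = 4913

Step 1 — compute v_17(x) by factoring powers of 17 out of the numerator and denominator: v_17(37/171955) = -3. Step 2 — apply |x|_p = p^{-v_p(x)} = 17^{3} = 4913.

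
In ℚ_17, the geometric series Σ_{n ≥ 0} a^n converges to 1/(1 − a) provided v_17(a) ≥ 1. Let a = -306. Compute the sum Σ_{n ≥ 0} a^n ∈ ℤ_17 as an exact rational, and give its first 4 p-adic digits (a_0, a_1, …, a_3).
Σ a^n = 1/(1 − a) = 1/307;  first 4 digits = (1, 16, 16, 0)

v_17(a) = 1 ≥ 1, so the series converges in ℤ_17 to 1/(1 − a) = 1/(1 − (-306)) = 1/307. Expand this rational in ℤ_17: compute digits iteratively via d_i = x_i mod 17, x_{i+1} = (x_i − d_i)/17. The first 4 digits are (1, 16, 16, 0).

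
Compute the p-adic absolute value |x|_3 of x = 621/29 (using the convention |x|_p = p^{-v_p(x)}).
|621/29|_3 = 1/27

Step 1 — compute v_3(x) by factoring powers of 3 out of the numerator and denominator: v_3(621/29) = 3. Step 2 — apply |x|_p = p^{-v_p(x)} = 3^{-3} = 1/27.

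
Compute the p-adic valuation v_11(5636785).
v_11(5636785) = 5

v_11(n) is the largest exponent k such that 11^k divides n. Factor out: 5636785 = 11^5 · 35. (Sign doesn't affect v_p.) So v_11(5636785) = 5.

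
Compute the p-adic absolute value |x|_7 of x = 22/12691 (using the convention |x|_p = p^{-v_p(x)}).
|22/12691|_7 = 343

Step 1 — compute v_7(x) by factoring powers of 7 out of the numerator and denominator: v_7(22/12691) = -3. Step 2 — apply |x|_p = p^{-v_p(x)} = 7^{3} = 343.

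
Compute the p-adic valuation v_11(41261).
v_11(41261) = 3

v_11(n) is the largest exponent k such that 11^k divides n. Factor out: 41261 = 11^3 · 31. (Sign doesn't affect v_p.) So v_11(41261) = 3.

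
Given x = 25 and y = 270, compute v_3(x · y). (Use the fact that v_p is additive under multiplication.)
v_3(6750) = 3

v_p(x) = 0 (factor: 25 = 3^0 · 25); v_p(y) = 3 (factor: 270 = 3^3 · 10). Additivity: v_p(xy) = v_p(x) + v_p(y) = 0 + 3 = 3. (Direct check: xy = 6750 = 3^3 · (250).)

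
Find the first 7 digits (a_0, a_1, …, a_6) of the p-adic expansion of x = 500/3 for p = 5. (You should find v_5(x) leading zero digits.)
(a_0, …, a_6) = (0, 0, 0, 3, 3, 1, 3)

v_5(500/3) = 3, so a_0 = ... = a_2 = 0. Factor out: x = 5^3 · u with u = 4/3 a unit in ℤ_5. Expand u iteratively via a_{v+i} = u_i mod 5, u_{i+1} = (u_i − a_{v+i})/5:
  u_0 = 4/3;  a_3 = 3;  u_1 = (u_0 − 3)/5 = -1/3
  u_1 = -1/3;  a_4 = 3;  u_2 = (u_1 − 3)/5 = -2/3
  u_2 = -2/3;  a_5 = 1;  u_3 = (u_2 − 1)/5 = -1/3
  u_3 = -1/3;  a_6 = 3;  u_4 = (u_3 − 3)/5 = -2/3
Digits: (0, 0, 0, 3, 3, 1, 3).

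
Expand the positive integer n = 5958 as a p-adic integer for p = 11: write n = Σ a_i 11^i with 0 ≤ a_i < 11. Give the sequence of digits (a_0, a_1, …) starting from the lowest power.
(a_0, a_1, …) = (7, 2, 5, 4)

Repeated division by 11 gives the digits low-to-high: 5958 = 7 + 2·11^1 + 5·11^2 + 4·11^3. Digit sequence: (7, 2, 5, 4).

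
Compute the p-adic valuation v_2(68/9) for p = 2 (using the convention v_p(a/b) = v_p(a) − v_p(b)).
v_2(68/9) = 2

Factor powers of 2 from the numerator and denominator of the reduced fraction: 68 = 2^2 · 17 and 9 = 2^0 · 9. Apply v_p(a/b) = v_p(a) − v_p(b): v_2(68/9) = 2 − 0 = 2.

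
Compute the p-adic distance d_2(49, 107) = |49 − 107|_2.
d_2(49, 107) = 1/2

Step 1 — x − y = 49 − 107 = -58. Step 2 — v_2(-58) = 1 (factor: -58 = −(2^1 · 29); the sign does not affect v_p). Step 3 — |x − y|_2 = 2^{-1} = 1/2.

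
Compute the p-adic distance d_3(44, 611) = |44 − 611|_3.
d_3(44, 611) = 1/81

Step 1 — x − y = 44 − 611 = -567. Step 2 — v_3(-567) = 4 (factor: -567 = −(3^4 · 7); the sign does not affect v_p). Step 3 — |x − y|_3 = 3^{-4} = 1/81.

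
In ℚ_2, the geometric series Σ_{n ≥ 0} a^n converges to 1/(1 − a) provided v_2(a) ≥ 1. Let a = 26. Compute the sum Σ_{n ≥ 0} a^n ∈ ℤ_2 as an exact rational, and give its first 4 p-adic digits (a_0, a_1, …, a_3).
Σ a^n = 1/(1 − a) = -1/25;  first 4 digits = (1, 1, 1, 0)

v_2(a) = 1 ≥ 1, so the series converges in ℤ_2 to 1/(1 − a) = 1/(1 − 26) = -1/25. Expand this rational in ℤ_2: compute digits iteratively via d_i = x_i mod 2, x_{i+1} = (x_i − d_i)/2. The first 4 digits are (1, 1, 1, 0).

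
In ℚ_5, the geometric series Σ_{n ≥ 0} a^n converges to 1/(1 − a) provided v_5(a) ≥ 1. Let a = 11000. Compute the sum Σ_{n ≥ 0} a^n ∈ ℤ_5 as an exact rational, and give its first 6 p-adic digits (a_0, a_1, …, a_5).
Σ a^n = 1/(1 − a) = -1/10999;  first 6 digits = (1, 0, 0, 3, 2, 3)

v_5(a) = 3 ≥ 1, so the series converges in ℤ_5 to 1/(1 − a) = 1/(1 − 11000) = -1/10999. Expand this rational in ℤ_5: compute digits iteratively via d_i = x_i mod 5, x_{i+1} = (x_i − d_i)/5. The first 6 digits are (1, 0, 0, 3, 2, 3).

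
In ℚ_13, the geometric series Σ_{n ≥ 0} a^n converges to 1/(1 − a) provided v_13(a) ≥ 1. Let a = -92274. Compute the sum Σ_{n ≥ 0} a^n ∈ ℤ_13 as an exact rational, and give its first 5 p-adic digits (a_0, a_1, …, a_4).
Σ a^n = 1/(1 − a) = 1/92275;  first 5 digits = (1, 0, 0, 10, 9)

v_13(a) = 3 ≥ 1, so the series converges in ℤ_13 to 1/(1 − a) = 1/(1 − (-92274)) = 1/92275. Expand this rational in ℤ_13: compute digits iteratively via d_i = x_i mod 13, x_{i+1} = (x_i − d_i)/13. The first 5 digits are (1, 0, 0, 10, 9).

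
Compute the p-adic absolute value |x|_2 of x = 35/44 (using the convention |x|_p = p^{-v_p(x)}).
|35/44|_2 = 4

Step 1 — compute v_2(x) by factoring powers of 2 out of the numerator and denominator: v_2(35/44) = -2. Step 2 — apply |x|_p = p^{-v_p(x)} = 2^{2} = 4.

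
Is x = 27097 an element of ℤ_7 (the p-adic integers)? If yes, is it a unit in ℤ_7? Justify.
x ∈ ℤ_7 but not a unit; v_7(x) = 3 > 0

ℤ_7 = {x ∈ ℚ_7 : v_7(x) ≥ 0} and ℤ_7^× = {x ∈ ℤ_7 : v_7(x) = 0}. Here v_7(27097) = v_7(num) − v_7(den) = 3; compare against these criteria.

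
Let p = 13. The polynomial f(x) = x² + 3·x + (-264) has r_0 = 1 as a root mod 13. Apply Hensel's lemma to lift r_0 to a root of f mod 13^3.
r_2 = 391 (mod 2197)

Hensel: r_{i+1} = r_i − f(r_i)·(f′(r_i))^{-1} mod 13^{i+2}, f′(x) = 2x + 3. Iterate:
  r_0 = 1 (mod 13)
  r_1 = 53 (mod 169)
  r_2 = 391 (mod 2197)
Final: r = 391 satisfies f(r) ≡ 0 mod 13^3.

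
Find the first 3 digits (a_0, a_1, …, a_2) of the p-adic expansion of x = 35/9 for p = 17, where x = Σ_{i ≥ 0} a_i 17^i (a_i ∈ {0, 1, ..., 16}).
(a_0, …, a_2) = (2, 2, 15)

v_17(35/9) = 0 (numerator and denominator both coprime to 17), so x ∈ ℤ_17^×. Compute digits iteratively via a_i = x_i mod 17, x_{i+1} = (x_i − a_i)/17, with x_0 = x:
  x_0 = 35/9;  a_0 = 2;  x_1 = (x_0 − 2)/17 = 1/9
  x_1 = 1/9;  a_1 = 2;  x_2 = (x_1 − 2)/17 = -1/9
  x_2 = -1/9;  a_2 = 15;  x_3 = (x_2 − 15)/17 = -8/9
Digits: (2, 2, 15).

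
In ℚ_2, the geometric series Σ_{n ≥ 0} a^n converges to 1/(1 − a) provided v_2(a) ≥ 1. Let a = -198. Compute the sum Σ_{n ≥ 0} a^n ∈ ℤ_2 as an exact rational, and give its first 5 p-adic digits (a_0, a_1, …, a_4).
Σ a^n = 1/(1 − a) = 1/199;  first 5 digits = (1, 1, 1, 0, 1)

v_2(a) = 1 ≥ 1, so the series converges in ℤ_2 to 1/(1 − a) = 1/(1 − (-198)) = 1/199. Expand this rational in ℤ_2: compute digits iteratively via d_i = x_i mod 2, x_{i+1} = (x_i − d_i)/2. The first 5 digits are (1, 1, 1, 0, 1).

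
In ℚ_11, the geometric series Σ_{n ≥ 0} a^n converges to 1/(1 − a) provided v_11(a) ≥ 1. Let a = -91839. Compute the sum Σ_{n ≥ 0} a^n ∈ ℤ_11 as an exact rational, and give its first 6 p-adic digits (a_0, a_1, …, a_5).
Σ a^n = 1/(1 − a) = 1/91840;  first 6 digits = (1, 0, 0, 8, 4, 10)

v_11(a) = 3 ≥ 1, so the series converges in ℤ_11 to 1/(1 − a) = 1/(1 − (-91839)) = 1/91840. Expand this rational in ℤ_11: compute digits iteratively via d_i = x_i mod 11, x_{i+1} = (x_i − d_i)/11. The first 6 digits are (1, 0, 0, 8, 4, 10).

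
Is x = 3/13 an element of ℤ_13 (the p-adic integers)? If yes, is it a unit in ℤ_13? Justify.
x ∉ ℤ_13 (v_13(x) = -1 < 0)

ℤ_13 = {x ∈ ℚ_13 : v_13(x) ≥ 0} and ℤ_13^× = {x ∈ ℤ_13 : v_13(x) = 0}. Here v_13(3/13) = v_13(num) − v_13(den) = -1; compare against these criteria.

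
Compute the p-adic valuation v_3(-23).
v_3(-23) = 0

v_3(n) is the largest exponent k such that 3^k divides n. Factor out: -23 = -3^0 · 23. (Sign doesn't affect v_p.) So v_3(-23) = 0.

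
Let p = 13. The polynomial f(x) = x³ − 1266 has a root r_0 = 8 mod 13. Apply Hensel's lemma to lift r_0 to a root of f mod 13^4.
r_3 = 28374 (mod 28561)

Hensel: r_{i+1} = r_i − f(r_i)/f′(r_i) mod 13^{i+2}, where f′(x) = 3x². Iterate:
  r_0 = 8 (mod 13)
  r_1 = 151 (mod 169)
  r_2 = 2010 (mod 2197)
  r_3 = 28374 (mod 28561)
Final: r = 28374 with f(r) ≡ 0 mod 13^4.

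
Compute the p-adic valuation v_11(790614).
v_11(790614) = 4

v_11(n) is the largest exponent k such that 11^k divides n. Factor out: 790614 = 11^4 · 54. (Sign doesn't affect v_p.) So v_11(790614) = 4.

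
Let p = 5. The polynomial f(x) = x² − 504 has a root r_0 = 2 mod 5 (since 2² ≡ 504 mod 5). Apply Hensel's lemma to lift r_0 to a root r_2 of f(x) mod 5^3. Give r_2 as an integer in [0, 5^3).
r_2 = 2 (mod 125)

Hensel's recurrence: r_{i+1} = r_i − f(r_i)·(f′(r_i))^{-1} mod 5^{i+2}, with f′(x) = 2x. Iterate:
  r_0 = 2 (mod 5)
  r_1 = 2 (mod 25)
  r_2 = 2 (mod 125)
Final: r_2 = 2, and one checks f(r_2) ≡ 0 mod 5^3.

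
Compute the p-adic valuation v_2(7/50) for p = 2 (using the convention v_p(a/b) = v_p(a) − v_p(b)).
v_2(7/50) = -1

Factor powers of 2 from the numerator and denominator of the reduced fraction: 7 = 2^0 · 7 and 50 = 2^1 · 25. Apply v_p(a/b) = v_p(a) − v_p(b): v_2(7/50) = 0 − 1 = -1.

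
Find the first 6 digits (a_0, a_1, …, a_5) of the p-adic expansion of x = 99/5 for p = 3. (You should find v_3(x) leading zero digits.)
(a_0, …, a_5) = (0, 0, 1, 1, 1, 2)

v_3(99/5) = 2, so a_0 = ... = a_1 = 0. Factor out: x = 3^2 · u with u = 11/5 a unit in ℤ_3. Expand u iteratively via a_{v+i} = u_i mod 3, u_{i+1} = (u_i − a_{v+i})/3:
  u_0 = 11/5;  a_2 = 1;  u_1 = (u_0 − 1)/3 = 2/5
  u_1 = 2/5;  a_3 = 1;  u_2 = (u_1 − 1)/3 = -1/5
  u_2 = -1/5;  a_4 = 1;  u_3 = (u_2 − 1)/3 = -2/5
  u_3 = -2/5;  a_5 = 2;  u_4 = (u_3 − 2)/3 = -4/5
Digits: (0, 0, 1, 1, 1, 2).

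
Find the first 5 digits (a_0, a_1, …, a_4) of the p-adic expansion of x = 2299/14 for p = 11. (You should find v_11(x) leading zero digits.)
(a_0, …, a_4) = (0, 0, 10, 0, 7)

v_11(2299/14) = 2, so a_0 = ... = a_1 = 0. Factor out: x = 11^2 · u with u = 19/14 a unit in ℤ_11. Expand u iteratively via a_{v+i} = u_i mod 11, u_{i+1} = (u_i − a_{v+i})/11:
  u_0 = 19/14;  a_2 = 10;  u_1 = (u_0 − 10)/11 = -11/14
  u_1 = -11/14;  a_3 = 0;  u_2 = (u_1 − 0)/11 = -1/14
  u_2 = -1/14;  a_4 = 7;  u_3 = (u_2 − 7)/11 = -9/14
Digits: (0, 0, 10, 0, 7).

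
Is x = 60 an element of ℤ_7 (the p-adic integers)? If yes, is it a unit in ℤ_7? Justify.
x ∈ ℤ_7^× (unit); v_7(x) = 0

ℤ_7 = {x ∈ ℚ_7 : v_7(x) ≥ 0} and ℤ_7^× = {x ∈ ℤ_7 : v_7(x) = 0}. Here v_7(60) = v_7(num) − v_7(den) = 0; compare against these criteria.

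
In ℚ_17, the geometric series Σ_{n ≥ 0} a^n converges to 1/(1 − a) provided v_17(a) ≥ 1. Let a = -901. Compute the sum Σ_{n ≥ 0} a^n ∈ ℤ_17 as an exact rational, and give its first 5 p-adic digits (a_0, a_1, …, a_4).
Σ a^n = 1/(1 − a) = 1/902;  first 5 digits = (1, 15, 0, 4, 6)

v_17(a) = 1 ≥ 1, so the series converges in ℤ_17 to 1/(1 − a) = 1/(1 − (-901)) = 1/902. Expand this rational in ℤ_17: compute digits iteratively via d_i = x_i mod 17, x_{i+1} = (x_i − d_i)/17. The first 5 digits are (1, 15, 0, 4, 6).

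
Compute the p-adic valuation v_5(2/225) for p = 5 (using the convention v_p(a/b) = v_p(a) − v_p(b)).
v_5(2/225) = -2

Factor powers of 5 from the numerator and denominator of the reduced fraction: 2 = 5^0 · 2 and 225 = 5^2 · 9. Apply v_p(a/b) = v_p(a) − v_p(b): v_5(2/225) = 0 − 2 = -2.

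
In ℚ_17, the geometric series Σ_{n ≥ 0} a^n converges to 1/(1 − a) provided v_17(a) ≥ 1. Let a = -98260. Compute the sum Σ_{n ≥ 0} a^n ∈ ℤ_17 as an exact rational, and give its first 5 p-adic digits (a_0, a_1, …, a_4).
Σ a^n = 1/(1 − a) = 1/98261;  first 5 digits = (1, 0, 0, 14, 15)

v_17(a) = 3 ≥ 1, so the series converges in ℤ_17 to 1/(1 − a) = 1/(1 − (-98260)) = 1/98261. Expand this rational in ℤ_17: compute digits iteratively via d_i = x_i mod 17, x_{i+1} = (x_i − d_i)/17. The first 5 digits are (1, 0, 0, 14, 15).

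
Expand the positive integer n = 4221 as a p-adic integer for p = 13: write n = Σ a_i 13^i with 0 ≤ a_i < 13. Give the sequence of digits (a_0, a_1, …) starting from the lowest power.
(a_0, a_1, …) = (9, 12, 11, 1)

Repeated division by 13 gives the digits low-to-high: 4221 = 9 + 12·13^1 + 11·13^2 + 1·13^3. Digit sequence: (9, 12, 11, 1).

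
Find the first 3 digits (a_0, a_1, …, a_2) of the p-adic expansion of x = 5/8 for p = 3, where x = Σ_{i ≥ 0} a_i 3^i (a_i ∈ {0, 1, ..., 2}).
(a_0, …, a_2) = (1, 1, 0)

v_3(5/8) = 0 (numerator and denominator both coprime to 3), so x ∈ ℤ_3^×. Compute digits iteratively via a_i = x_i mod 3, x_{i+1} = (x_i − a_i)/3, with x_0 = x:
  x_0 = 5/8;  a_0 = 1;  x_1 = (x_0 − 1)/3 = -1/8
  x_1 = -1/8;  a_1 = 1;  x_2 = (x_1 − 1)/3 = -3/8
  x_2 = -3/8;  a_2 = 0;  x_3 = (x_2 − 0)/3 = -1/8
Digits: (1, 1, 0).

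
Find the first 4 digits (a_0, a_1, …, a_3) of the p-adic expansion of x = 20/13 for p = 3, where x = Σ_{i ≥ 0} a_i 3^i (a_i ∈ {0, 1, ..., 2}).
(a_0, …, a_3) = (2, 1, 1, 0)

v_3(20/13) = 0 (numerator and denominator both coprime to 3), so x ∈ ℤ_3^×. Compute digits iteratively via a_i = x_i mod 3, x_{i+1} = (x_i − a_i)/3, with x_0 = x:
  x_0 = 20/13;  a_0 = 2;  x_1 = (x_0 − 2)/3 = -2/13
  x_1 = -2/13;  a_1 = 1;  x_2 = (x_1 − 1)/3 = -5/13
  x_2 = -5/13;  a_2 = 1;  x_3 = (x_2 − 1)/3 = -6/13
  x_3 = -6/13;  a_3 = 0;  x_4 = (x_3 − 0)/3 = -2/13
Digits: (2, 1, 1, 0).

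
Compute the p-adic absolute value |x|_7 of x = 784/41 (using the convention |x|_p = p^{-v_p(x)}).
|784/41|_7 = 1/49

Step 1 — compute v_7(x) by factoring powers of 7 out of the numerator and denominator: v_7(784/41) = 2. Step 2 — apply |x|_p = p^{-v_p(x)} = 7^{-2} = 1/49.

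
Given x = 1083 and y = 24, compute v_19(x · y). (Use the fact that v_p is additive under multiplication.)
v_19(25992) = 2

v_p(x) = 2 (factor: 1083 = 19^2 · 3); v_p(y) = 0 (factor: 24 = 19^0 · 24). Additivity: v_p(xy) = v_p(x) + v_p(y) = 2 + 0 = 2. (Direct check: xy = 25992 = 19^2 · (72).)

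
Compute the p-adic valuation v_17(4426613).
v_17(4426613) = 4

v_17(n) is the largest exponent k such that 17^k divides n. Factor out: 4426613 = 17^4 · 53. (Sign doesn't affect v_p.) So v_17(4426613) = 4.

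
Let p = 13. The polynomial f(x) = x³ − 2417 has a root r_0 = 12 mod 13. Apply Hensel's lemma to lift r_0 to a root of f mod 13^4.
r_3 = 8917 (mod 28561)

Hensel: r_{i+1} = r_i − f(r_i)/f′(r_i) mod 13^{i+2}, where f′(x) = 3x². Iterate:
  r_0 = 12 (mod 13)
  r_1 = 129 (mod 169)
  r_2 = 129 (mod 2197)
  r_3 = 8917 (mod 28561)
Final: r = 8917 with f(r) ≡ 0 mod 13^4.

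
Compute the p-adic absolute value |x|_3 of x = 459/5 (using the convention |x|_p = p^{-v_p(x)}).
|459/5|_3 = 1/27

Step 1 — compute v_3(x) by factoring powers of 3 out of the numerator and denominator: v_3(459/5) = 3. Step 2 — apply |x|_p = p^{-v_p(x)} = 3^{-3} = 1/27.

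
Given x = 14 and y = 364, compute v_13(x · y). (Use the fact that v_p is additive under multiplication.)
v_13(5096) = 1

v_p(x) = 0 (factor: 14 = 13^0 · 14); v_p(y) = 1 (factor: 364 = 13^1 · 28). Additivity: v_p(xy) = v_p(x) + v_p(y) = 0 + 1 = 1. (Direct check: xy = 5096 = 13^1 · (392).)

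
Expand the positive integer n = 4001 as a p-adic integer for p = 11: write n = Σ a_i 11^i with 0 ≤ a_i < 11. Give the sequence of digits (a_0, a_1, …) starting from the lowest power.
(a_0, a_1, …) = (8, 0, 0, 3)

Repeated division by 11 gives the digits low-to-high: 4001 = 8 + 3·11^3. Digit sequence: (8, 0, 0, 3).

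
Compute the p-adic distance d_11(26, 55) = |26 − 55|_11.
d_11(26, 55) = 1

Step 1 — x − y = 26 − 55 = -29. Step 2 — v_11(-29) = 0 (factor: -29 = −(11^0 · 29); the sign does not affect v_p). Step 3 — |x − y|_11 = 11^{0} = 1.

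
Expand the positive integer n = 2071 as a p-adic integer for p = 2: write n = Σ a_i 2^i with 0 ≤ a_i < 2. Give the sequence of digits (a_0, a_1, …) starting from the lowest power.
(a_0, a_1, …) = (1, 1, 1, 0, 1, 0, 0, 0, 0, 0, 0, 1)

Repeated division by 2 gives the digits low-to-high: 2071 = 1 + 1·2^1 + 1·2^2 + 1·2^4 + 1·2^11. Digit sequence: (1, 1, 1, 0, 1, 0, 0, 0, 0, 0, 0, 1).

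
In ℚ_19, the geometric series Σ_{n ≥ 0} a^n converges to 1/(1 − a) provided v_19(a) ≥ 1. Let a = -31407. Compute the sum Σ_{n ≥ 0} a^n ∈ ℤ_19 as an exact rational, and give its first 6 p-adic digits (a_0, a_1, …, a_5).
Σ a^n = 1/(1 − a) = 1/31408;  first 6 digits = (1, 0, 8, 14, 6, 18)

v_19(a) = 2 ≥ 1, so the series converges in ℤ_19 to 1/(1 − a) = 1/(1 − (-31407)) = 1/31408. Expand this rational in ℤ_19: compute digits iteratively via d_i = x_i mod 19, x_{i+1} = (x_i − d_i)/19. The first 6 digits are (1, 0, 8, 14, 6, 18).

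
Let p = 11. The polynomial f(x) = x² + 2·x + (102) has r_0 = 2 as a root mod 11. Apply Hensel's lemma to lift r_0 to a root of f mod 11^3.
r_2 = 1234 (mod 1331)

Hensel: r_{i+1} = r_i − f(r_i)·(f′(r_i))^{-1} mod 11^{i+2}, f′(x) = 2x + 2. Iterate:
  r_0 = 2 (mod 11)
  r_1 = 24 (mod 121)
  r_2 = 1234 (mod 1331)
Final: r = 1234 satisfies f(r) ≡ 0 mod 11^3.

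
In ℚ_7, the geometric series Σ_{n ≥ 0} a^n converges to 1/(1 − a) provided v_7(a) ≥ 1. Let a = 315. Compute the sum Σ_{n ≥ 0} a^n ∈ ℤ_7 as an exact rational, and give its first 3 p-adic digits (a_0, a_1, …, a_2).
Σ a^n = 1/(1 − a) = -1/314;  first 3 digits = (1, 3, 1)

v_7(a) = 1 ≥ 1, so the series converges in ℤ_7 to 1/(1 − a) = 1/(1 − 315) = -1/314. Expand this rational in ℤ_7: compute digits iteratively via d_i = x_i mod 7, x_{i+1} = (x_i − d_i)/7. The first 3 digits are (1, 3, 1).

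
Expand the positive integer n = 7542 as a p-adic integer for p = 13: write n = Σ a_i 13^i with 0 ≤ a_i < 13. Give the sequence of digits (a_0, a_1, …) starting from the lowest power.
(a_0, a_1, …) = (2, 8, 5, 3)

Repeated division by 13 gives the digits low-to-high: 7542 = 2 + 8·13^1 + 5·13^2 + 3·13^3. Digit sequence: (2, 8, 5, 3).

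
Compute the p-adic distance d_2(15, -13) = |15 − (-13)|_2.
d_2(15, -13) = 1/4

Step 1 — x − y = 15 − (-13) = 28. Step 2 — v_2(28) = 2 (factor: 28 = (2^2 · 7); the sign does not affect v_p). Step 3 — |x − y|_2 = 2^{-2} = 1/4.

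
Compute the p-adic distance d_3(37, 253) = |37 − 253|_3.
d_3(37, 253) = 1/27

Step 1 — x − y = 37 − 253 = -216. Step 2 — v_3(-216) = 3 (factor: -216 = −(3^3 · 8); the sign does not affect v_p). Step 3 — |x − y|_3 = 3^{-3} = 1/27.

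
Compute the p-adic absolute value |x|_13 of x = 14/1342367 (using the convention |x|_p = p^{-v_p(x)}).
|14/1342367|_13 = 28561

Step 1 — compute v_13(x) by factoring powers of 13 out of the numerator and denominator: v_13(14/1342367) = -4. Step 2 — apply |x|_p = p^{-v_p(x)} = 13^{4} = 28561.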